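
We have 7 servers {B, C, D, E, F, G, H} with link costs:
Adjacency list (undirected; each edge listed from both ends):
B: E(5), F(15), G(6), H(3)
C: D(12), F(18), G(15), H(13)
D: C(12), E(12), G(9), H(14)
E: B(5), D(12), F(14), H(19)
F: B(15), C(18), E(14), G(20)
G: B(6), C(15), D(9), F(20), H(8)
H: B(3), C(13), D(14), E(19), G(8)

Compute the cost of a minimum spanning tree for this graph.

Kruskal's algorithm — process edges by increasing weight (ties by edge label):
B-H (3): add. Components now {B,H} {C} {D} {E} {F} {G}
B-E (5): add. Components now {B,E,H} {C} {D} {F} {G}
B-G (6): add. Components now {B,E,G,H} {C} {D} {F}
G-H (8): skip — G and H already connected.
D-G (9): add. Components now {B,D,E,G,H} {C} {F}
C-D (12): add. Components now {B,C,D,E,G,H} {F}
D-E (12): skip — D and E already connected.
C-H (13): skip — C and H already connected.
D-H (14): skip — D and H already connected.
E-F (14): add. Components now {B,C,D,E,F,G,H}
MST edges: B-H, B-E, B-G, D-G, C-D, E-F; total weight 3+5+6+9+12+14 = 49.

49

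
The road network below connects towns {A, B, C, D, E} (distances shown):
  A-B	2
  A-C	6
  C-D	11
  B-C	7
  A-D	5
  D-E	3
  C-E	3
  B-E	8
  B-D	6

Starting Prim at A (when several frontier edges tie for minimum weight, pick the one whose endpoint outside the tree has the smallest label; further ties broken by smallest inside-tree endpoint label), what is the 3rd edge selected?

D-E

Prim's algorithm from A:
Step 1: cheapest edge leaving the tree is A-B (2); add B.
Step 2: cheapest edge leaving the tree is A-D (5); add D.
Step 3: cheapest edge leaving the tree is D-E (3); add E.
Step 4: cheapest edge leaving the tree is C-E (3); add C.
The 3rd edge added is D-E.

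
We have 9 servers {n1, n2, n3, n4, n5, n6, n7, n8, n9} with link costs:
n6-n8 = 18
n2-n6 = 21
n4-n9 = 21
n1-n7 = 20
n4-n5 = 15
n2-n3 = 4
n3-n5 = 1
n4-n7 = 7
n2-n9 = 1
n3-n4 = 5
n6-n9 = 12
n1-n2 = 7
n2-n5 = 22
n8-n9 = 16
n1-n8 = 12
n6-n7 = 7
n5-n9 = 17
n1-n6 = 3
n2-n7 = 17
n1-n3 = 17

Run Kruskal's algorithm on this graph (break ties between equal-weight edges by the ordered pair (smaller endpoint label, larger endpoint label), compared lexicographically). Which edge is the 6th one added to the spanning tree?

n1-n2

Kruskal's algorithm — process edges by increasing weight (ties by edge label):
n2-n9 (1): add — endpoints in different components.
n3-n5 (1): add — endpoints in different components.
n1-n6 (3): add — endpoints in different components.
n2-n3 (4): add — endpoints in different components.
n3-n4 (5): add — endpoints in different components.
n1-n2 (7): add — endpoints in different components.
n4-n7 (7): add — endpoints in different components.
n6-n7 (7): skip — n6 and n7 already connected.
n1-n8 (12): add — endpoints in different components.
The 6th edge added is n1-n2.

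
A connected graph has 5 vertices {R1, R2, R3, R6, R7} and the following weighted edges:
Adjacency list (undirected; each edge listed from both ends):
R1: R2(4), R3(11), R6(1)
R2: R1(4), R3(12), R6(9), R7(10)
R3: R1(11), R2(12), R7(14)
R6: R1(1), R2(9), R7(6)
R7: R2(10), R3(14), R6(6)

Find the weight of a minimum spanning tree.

Prim's algorithm from R2:
Step 1: frontier [R1–R2 4, R2–R6 9, R2–R7 10, R2–R3 12] → take R1–R2 (4); add R1.
Step 2: frontier [R1–R6 1, R1–R3 11, R2–R6 9, R2–R7 10, R2–R3 12] → take R1–R6 (1); add R6.
Step 3: frontier [R1–R3 11, R2–R7 10, R2–R3 12, R6–R7 6] → take R6–R7 (6); add R7.
Step 4: frontier [R1–R3 11, R2–R3 12, R3–R7 14] → take R1–R3 (11); add R3.
MST edges: R1–R2, R1–R6, R6–R7, R1–R3; total weight 4+1+6+11 = 22.

22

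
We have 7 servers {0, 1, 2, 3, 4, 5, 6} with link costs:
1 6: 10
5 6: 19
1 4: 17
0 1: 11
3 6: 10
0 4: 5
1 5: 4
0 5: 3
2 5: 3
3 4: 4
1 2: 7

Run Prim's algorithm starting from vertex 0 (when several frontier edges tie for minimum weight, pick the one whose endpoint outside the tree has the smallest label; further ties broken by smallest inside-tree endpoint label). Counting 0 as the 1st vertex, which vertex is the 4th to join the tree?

Prim's algorithm from 0:
Step 1: cheapest edge leaving the tree is 0 5 (3); add 5.
Step 2: cheapest edge leaving the tree is 2 5 (3); add 2.
Step 3: cheapest edge leaving the tree is 1 5 (4); add 1.
Step 4: cheapest edge leaving the tree is 0 4 (5); add 4.
Step 5: cheapest edge leaving the tree is 3 4 (4); add 3.
Step 6: cheapest edge leaving the tree is 1 6 (10); add 6.
Vertex order: 0, 5, 2, 1, 4, 3, 6. The 4th vertex is 1.

1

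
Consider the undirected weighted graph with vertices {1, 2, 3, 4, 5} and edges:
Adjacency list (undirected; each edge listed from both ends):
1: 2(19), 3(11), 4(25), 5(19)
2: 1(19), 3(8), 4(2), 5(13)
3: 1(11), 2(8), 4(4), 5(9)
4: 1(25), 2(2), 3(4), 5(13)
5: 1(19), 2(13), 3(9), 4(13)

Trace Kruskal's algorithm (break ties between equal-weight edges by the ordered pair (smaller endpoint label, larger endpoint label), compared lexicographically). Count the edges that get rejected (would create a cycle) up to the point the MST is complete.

Sort edges by weight, then run Kruskal:
2—4 (2): add. Components now {1} {2,4} {3} {5}
3—4 (4): add. Components now {1} {2,3,4} {5}
2—3 (8): skip — 2 and 3 already connected.
3—5 (9): add. Components now {1} {2,3,4,5}
1—3 (11): add. Components now {1,2,3,4,5}
Edges rejected before the tree was complete: 1.

1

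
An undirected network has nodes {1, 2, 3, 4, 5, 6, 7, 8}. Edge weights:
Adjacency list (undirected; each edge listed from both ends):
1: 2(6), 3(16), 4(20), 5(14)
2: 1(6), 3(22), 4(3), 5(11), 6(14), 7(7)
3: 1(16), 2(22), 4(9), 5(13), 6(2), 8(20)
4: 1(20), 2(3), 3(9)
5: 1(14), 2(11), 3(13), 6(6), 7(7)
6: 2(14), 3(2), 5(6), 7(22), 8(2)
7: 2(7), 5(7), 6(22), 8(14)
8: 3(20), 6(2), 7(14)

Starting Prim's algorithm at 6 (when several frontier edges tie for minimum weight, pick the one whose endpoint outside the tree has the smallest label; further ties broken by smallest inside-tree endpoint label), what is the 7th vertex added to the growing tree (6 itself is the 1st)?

4

Grow the tree from 6 using Prim:
Step 1: cheapest edge leaving the tree is 3-6 (2); add 3.
Step 2: cheapest edge leaving the tree is 6-8 (2); add 8.
Step 3: cheapest edge leaving the tree is 5-6 (6); add 5.
Step 4: cheapest edge leaving the tree is 5-7 (7); add 7.
Step 5: cheapest edge leaving the tree is 2-7 (7); add 2.
Step 6: cheapest edge leaving the tree is 2-4 (3); add 4.
Step 7: cheapest edge leaving the tree is 1-2 (6); add 1.
Vertex order: 6, 3, 8, 5, 7, 2, 4, 1. The 7th vertex is 4.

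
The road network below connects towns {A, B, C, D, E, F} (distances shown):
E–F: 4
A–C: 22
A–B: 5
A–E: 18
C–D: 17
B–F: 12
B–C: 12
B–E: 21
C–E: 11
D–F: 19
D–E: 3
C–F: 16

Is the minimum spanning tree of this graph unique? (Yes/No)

Kruskal: consider edges lightest-first.
D–E (3): add. Components now {A} {B} {C} {D,E} {F}
E–F (4): add. Components now {A} {B} {C} {D,E,F}
A–B (5): add. Components now {A,B} {C} {D,E,F}
C–E (11): add. Components now {A,B} {C,D,E,F}
B–C (12): add. Components now {A,B,C,D,E,F}
Non-tree edge B–F has weight 12, equal to the heaviest edge on its tree cycle — swapping gives another MST of the same weight. Not unique.

No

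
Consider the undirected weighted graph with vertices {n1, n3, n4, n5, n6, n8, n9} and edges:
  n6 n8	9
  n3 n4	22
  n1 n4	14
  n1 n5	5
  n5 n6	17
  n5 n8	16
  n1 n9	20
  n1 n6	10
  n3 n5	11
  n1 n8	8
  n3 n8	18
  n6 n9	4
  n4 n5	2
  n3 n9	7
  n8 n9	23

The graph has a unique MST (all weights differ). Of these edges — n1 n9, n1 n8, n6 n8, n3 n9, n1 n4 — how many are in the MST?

3

Kruskal's algorithm — process edges by increasing weight (ties by edge label):
n4 n5 (2): add — endpoints in different components.
n6 n9 (4): add — endpoints in different components.
n1 n5 (5): add — endpoints in different components.
n3 n9 (7): add — endpoints in different components.
n1 n8 (8): add — endpoints in different components.
n6 n8 (9): add — endpoints in different components.
MST edge set: {n4 n5, n6 n9, n1 n5, n3 n9, n1 n8, n6 n8}.
Of the listed edges, {n1 n8, n6 n8, n3 n9} are in the MST → 3.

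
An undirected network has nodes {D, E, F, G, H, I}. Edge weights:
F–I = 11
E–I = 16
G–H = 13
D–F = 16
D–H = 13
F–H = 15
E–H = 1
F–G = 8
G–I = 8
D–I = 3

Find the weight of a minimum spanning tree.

33

Kruskal's algorithm — process edges by increasing weight (ties by edge label):
E–H (1): add — endpoints in different components.
D–I (3): add — endpoints in different components.
F–G (8): add — endpoints in different components.
G–I (8): add — endpoints in different components.
F–I (11): skip — F and I already connected.
D–H (13): add — endpoints in different components.
MST edges: E–H, D–I, F–G, G–I, D–H; total weight 1+3+8+8+13 = 33.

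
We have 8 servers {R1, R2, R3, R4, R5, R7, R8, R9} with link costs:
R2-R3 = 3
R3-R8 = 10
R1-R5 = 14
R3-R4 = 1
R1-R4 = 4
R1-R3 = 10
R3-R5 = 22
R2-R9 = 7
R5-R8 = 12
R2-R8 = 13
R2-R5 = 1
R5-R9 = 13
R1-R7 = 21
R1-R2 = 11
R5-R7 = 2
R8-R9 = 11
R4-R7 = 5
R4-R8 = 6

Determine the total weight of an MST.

24

Kruskal's algorithm — process edges by increasing weight (ties by edge label):
R2-R5 (1): add — endpoints in different components.
R3-R4 (1): add — endpoints in different components.
R5-R7 (2): add — endpoints in different components.
R2-R3 (3): add — endpoints in different components.
R1-R4 (4): add — endpoints in different components.
R4-R7 (5): skip — R4 and R7 already connected.
R4-R8 (6): add — endpoints in different components.
R2-R9 (7): add — endpoints in different components.
MST edges: R2-R5, R3-R4, R5-R7, R2-R3, R1-R4, R4-R8, R2-R9; total weight 1+1+2+3+4+6+7 = 24.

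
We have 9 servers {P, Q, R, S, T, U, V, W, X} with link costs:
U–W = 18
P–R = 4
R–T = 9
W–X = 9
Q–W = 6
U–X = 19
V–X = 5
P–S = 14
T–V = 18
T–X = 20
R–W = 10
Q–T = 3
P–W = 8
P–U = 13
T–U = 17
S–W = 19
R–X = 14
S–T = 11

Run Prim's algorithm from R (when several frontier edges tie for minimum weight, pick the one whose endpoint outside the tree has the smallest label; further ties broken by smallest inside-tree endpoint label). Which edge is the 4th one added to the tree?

Grow the tree from R using Prim:
Step 1: cheapest edge leaving the tree is P–R (4); add P.
Step 2: cheapest edge leaving the tree is P–W (8); add W.
Step 3: cheapest edge leaving the tree is Q–W (6); add Q.
Step 4: cheapest edge leaving the tree is Q–T (3); add T.
Step 5: cheapest edge leaving the tree is W–X (9); add X.
Step 6: cheapest edge leaving the tree is V–X (5); add V.
Step 7: cheapest edge leaving the tree is S–T (11); add S.
Step 8: cheapest edge leaving the tree is P–U (13); add U.
The 4th edge added is Q–T.

Q-T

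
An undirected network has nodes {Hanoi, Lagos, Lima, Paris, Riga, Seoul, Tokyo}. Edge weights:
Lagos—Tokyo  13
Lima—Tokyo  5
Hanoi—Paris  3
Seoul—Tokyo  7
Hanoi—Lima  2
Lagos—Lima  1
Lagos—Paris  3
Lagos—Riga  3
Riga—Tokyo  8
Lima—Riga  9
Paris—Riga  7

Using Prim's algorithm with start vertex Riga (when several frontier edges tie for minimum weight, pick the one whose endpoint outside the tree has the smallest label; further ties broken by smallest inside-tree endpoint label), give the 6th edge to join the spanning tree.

Prim, starting at Riga.
Step 1: cheapest edge leaving the tree is Lagos—Riga (3); add Lagos.
Step 2: cheapest edge leaving the tree is Lagos—Lima (1); add Lima.
Step 3: cheapest edge leaving the tree is Hanoi—Lima (2); add Hanoi.
Step 4: cheapest edge leaving the tree is Hanoi—Paris (3); add Paris.
Step 5: cheapest edge leaving the tree is Lima—Tokyo (5); add Tokyo.
Step 6: cheapest edge leaving the tree is Seoul—Tokyo (7); add Seoul.
The 6th edge added is Seoul—Tokyo.

Seoul-Tokyo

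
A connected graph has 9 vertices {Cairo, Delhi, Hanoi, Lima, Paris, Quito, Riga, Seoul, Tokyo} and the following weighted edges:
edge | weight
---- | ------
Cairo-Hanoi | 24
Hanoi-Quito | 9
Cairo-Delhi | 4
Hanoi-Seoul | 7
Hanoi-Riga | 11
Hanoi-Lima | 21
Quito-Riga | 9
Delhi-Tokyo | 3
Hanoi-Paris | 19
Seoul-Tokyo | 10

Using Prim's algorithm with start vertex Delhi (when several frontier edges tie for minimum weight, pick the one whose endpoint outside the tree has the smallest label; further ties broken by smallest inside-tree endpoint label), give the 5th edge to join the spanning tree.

Hanoi-Quito

Prim, starting at Delhi.
Step 1: frontier [Delhi-Tokyo 3, Cairo-Delhi 4] → take Delhi-Tokyo (3); add Tokyo.
Step 2: frontier [Cairo-Delhi 4, Seoul-Tokyo 10] → take Cairo-Delhi (4); add Cairo.
Step 3: frontier [Cairo-Hanoi 24, Seoul-Tokyo 10] → take Seoul-Tokyo (10); add Seoul.
Step 4: frontier [Cairo-Hanoi 24, Hanoi-Seoul 7] → take Hanoi-Seoul (7); add Hanoi.
Step 5: frontier [Hanoi-Quito 9, Hanoi-Riga 11, Hanoi-Paris 19, Hanoi-Lima 21] → take Hanoi-Quito (9); add Quito.
Step 6: frontier [Hanoi-Riga 11, Hanoi-Paris 19, Hanoi-Lima 21, Quito-Riga 9] → take Quito-Riga (9); add Riga.
Step 7: frontier [Hanoi-Paris 19, Hanoi-Lima 21] → take Hanoi-Paris (19); add Paris.
Step 8: frontier [Hanoi-Lima 21] → take Hanoi-Lima (21); add Lima.
The 5th edge added is Hanoi-Quito.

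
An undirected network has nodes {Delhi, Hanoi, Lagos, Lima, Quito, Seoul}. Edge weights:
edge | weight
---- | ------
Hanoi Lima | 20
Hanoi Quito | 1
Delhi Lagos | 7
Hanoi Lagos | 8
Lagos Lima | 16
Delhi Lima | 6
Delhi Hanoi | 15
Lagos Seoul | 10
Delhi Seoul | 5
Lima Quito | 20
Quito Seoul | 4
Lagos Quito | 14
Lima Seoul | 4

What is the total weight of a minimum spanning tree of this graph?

Kruskal's algorithm — process edges by increasing weight (ties by edge label):
Hanoi Quito (1): add. Components now {Hanoi,Quito} {Seoul} {Delhi} {Lagos} {Lima}
Lima Seoul (4): add. Components now {Hanoi,Quito} {Lima,Seoul} {Delhi} {Lagos}
Quito Seoul (4): add. Components now {Hanoi,Lima,Quito,Seoul} {Delhi} {Lagos}
Delhi Seoul (5): add. Components now {Delhi,Hanoi,Lima,Quito,Seoul} {Lagos}
Delhi Lima (6): skip — Delhi and Lima already connected.
Delhi Lagos (7): add. Components now {Delhi,Hanoi,Lagos,Lima,Quito,Seoul}
MST edges: Hanoi Quito, Lima Seoul, Quito Seoul, Delhi Seoul, Delhi Lagos; total weight 1+4+4+5+7 = 21.

21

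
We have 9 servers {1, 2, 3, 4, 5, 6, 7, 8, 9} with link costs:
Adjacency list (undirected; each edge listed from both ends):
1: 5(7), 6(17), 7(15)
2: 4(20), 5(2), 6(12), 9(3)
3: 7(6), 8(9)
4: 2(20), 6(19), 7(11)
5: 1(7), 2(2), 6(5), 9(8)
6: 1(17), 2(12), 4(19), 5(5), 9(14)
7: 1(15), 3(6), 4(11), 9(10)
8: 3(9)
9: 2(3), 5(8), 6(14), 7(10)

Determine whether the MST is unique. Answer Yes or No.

Kruskal's algorithm — process edges by increasing weight (ties by edge label):
2-5 (2): add — endpoints in different components.
2-9 (3): add — endpoints in different components.
5-6 (5): add — endpoints in different components.
3-7 (6): add — endpoints in different components.
1-5 (7): add — endpoints in different components.
5-9 (8): skip — 5 and 9 already connected.
3-8 (9): add — endpoints in different components.
7-9 (10): add — endpoints in different components.
4-7 (11): add — endpoints in different components.
Every non-tree edge has weight strictly greater than the heaviest edge on the tree path between its endpoints, so the MST is unique.

Yes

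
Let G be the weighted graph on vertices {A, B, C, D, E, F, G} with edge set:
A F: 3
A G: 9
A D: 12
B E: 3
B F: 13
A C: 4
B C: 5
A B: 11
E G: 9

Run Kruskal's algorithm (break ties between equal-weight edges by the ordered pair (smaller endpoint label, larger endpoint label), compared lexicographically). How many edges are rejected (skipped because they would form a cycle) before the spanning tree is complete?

2

Kruskal: consider edges lightest-first.
A F (3): add. Components now {A,F} {B} {C} {D} {E} {G}
B E (3): add. Components now {A,F} {B,E} {C} {D} {G}
A C (4): add. Components now {A,C,F} {B,E} {D} {G}
B C (5): add. Components now {A,B,C,E,F} {D} {G}
A G (9): add. Components now {A,B,C,E,F,G} {D}
E G (9): skip — E and G already connected.
A B (11): skip — A and B already connected.
A D (12): add. Components now {A,B,C,D,E,F,G}
Edges rejected before the tree was complete: 2.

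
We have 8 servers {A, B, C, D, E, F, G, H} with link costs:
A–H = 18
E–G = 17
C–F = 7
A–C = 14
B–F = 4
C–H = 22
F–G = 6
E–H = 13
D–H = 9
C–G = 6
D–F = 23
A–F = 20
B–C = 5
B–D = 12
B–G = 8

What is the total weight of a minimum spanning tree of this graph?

63

Kruskal's algorithm — process edges by increasing weight (ties by edge label):
B–F (4): add — endpoints in different components.
B–C (5): add — endpoints in different components.
C–G (6): add — endpoints in different components.
F–G (6): skip — F and G already connected.
C–F (7): skip — C and F already connected.
B–G (8): skip — B and G already connected.
D–H (9): add — endpoints in different components.
B–D (12): add — endpoints in different components.
E–H (13): add — endpoints in different components.
A–C (14): add — endpoints in different components.
MST edges: B–F, B–C, C–G, D–H, B–D, E–H, A–C; total weight 4+5+6+9+12+13+14 = 63.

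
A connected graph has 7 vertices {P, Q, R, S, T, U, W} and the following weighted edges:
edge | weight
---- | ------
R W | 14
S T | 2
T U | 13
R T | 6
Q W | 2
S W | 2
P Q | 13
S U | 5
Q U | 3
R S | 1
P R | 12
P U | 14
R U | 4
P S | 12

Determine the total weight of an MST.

Kruskal: consider edges lightest-first.
R S (1): add. Components now {U} {W} {R,S} {Q} {T} {P}
Q W (2): add. Components now {U} {Q,W} {R,S} {T} {P}
S T (2): add. Components now {U} {Q,W} {R,S,T} {P}
S W (2): add. Components now {U} {Q,R,S,T,W} {P}
Q U (3): add. Components now {Q,R,S,T,U,W} {P}
R U (4): skip — U and R already connected.
S U (5): skip — U and S already connected.
R T (6): skip — R and T already connected.
P R (12): add. Components now {P,Q,R,S,T,U,W}
MST edges: R S, Q W, S T, S W, Q U, P R; total weight 1+2+2+2+3+12 = 22.

22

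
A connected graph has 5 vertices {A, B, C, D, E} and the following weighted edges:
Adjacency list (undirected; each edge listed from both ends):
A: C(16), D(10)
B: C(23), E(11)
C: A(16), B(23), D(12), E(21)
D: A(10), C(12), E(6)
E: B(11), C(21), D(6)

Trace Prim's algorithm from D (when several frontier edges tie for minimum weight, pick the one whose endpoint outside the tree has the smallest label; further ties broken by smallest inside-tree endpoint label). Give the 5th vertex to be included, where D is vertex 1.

Prim, starting at D.
Step 1: cheapest edge leaving the tree is D—E (6); add E.
Step 2: cheapest edge leaving the tree is A—D (10); add A.
Step 3: cheapest edge leaving the tree is B—E (11); add B.
Step 4: cheapest edge leaving the tree is C—D (12); add C.
Vertex order: D, E, A, B, C. The 5th vertex is C.

C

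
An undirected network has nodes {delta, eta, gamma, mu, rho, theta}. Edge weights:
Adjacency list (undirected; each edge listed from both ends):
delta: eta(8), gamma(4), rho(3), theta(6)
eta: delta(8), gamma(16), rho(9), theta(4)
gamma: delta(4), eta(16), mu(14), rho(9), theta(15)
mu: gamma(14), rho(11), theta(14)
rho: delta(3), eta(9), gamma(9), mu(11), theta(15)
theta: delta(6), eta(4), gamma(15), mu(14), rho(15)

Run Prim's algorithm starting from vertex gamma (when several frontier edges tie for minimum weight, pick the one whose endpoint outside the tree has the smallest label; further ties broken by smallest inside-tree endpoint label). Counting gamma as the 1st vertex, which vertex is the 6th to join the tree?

mu

Grow the tree from gamma using Prim:
Step 1: cheapest edge leaving the tree is delta-gamma (4); add delta.
Step 2: cheapest edge leaving the tree is delta-rho (3); add rho.
Step 3: cheapest edge leaving the tree is delta-theta (6); add theta.
Step 4: cheapest edge leaving the tree is eta-theta (4); add eta.
Step 5: cheapest edge leaving the tree is mu-rho (11); add mu.
Vertex order: gamma, delta, rho, theta, eta, mu. The 6th vertex is mu.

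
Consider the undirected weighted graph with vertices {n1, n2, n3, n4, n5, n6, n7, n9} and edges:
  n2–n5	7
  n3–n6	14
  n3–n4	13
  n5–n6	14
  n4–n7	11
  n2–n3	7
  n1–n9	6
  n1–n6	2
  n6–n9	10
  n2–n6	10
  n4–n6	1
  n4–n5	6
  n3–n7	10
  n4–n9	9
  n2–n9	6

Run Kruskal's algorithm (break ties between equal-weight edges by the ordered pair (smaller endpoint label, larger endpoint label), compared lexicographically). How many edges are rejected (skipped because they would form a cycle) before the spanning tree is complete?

3

Kruskal's algorithm — process edges by increasing weight (ties by edge label):
n4–n6 (1): add — endpoints in different components.
n1–n6 (2): add — endpoints in different components.
n1–n9 (6): add — endpoints in different components.
n2–n9 (6): add — endpoints in different components.
n4–n5 (6): add — endpoints in different components.
n2–n3 (7): add — endpoints in different components.
n2–n5 (7): skip — n5 and n2 already connected.
n4–n9 (9): skip — n4 and n9 already connected.
n2–n6 (10): skip — n2 and n6 already connected.
n3–n7 (10): add — endpoints in different components.
Edges rejected before the tree was complete: 3.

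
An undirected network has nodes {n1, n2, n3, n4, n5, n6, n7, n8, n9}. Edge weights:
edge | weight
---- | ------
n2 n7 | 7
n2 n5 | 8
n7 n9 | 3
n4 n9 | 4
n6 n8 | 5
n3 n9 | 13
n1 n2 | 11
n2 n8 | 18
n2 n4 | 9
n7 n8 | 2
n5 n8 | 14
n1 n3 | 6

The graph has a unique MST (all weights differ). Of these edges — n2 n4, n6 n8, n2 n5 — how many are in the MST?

2

Sort edges by weight, then run Kruskal:
n7 n8 (2): add — endpoints in different components.
n7 n9 (3): add — endpoints in different components.
n4 n9 (4): add — endpoints in different components.
n6 n8 (5): add — endpoints in different components.
n1 n3 (6): add — endpoints in different components.
n2 n7 (7): add — endpoints in different components.
n2 n5 (8): add — endpoints in different components.
n2 n4 (9): skip — n2 and n4 already connected.
n1 n2 (11): add — endpoints in different components.
MST edge set: {n7 n8, n7 n9, n4 n9, n6 n8, n1 n3, n2 n7, n2 n5, n1 n2}.
Of the listed edges, {n6 n8, n2 n5} are in the MST → 2.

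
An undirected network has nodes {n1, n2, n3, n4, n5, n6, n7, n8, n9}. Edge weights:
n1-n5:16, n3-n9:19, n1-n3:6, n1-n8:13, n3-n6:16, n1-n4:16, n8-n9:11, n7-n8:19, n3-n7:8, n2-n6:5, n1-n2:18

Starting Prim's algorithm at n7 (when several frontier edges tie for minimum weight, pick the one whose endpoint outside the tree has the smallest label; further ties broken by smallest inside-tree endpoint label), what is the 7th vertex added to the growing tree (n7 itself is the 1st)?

Prim's algorithm from n7:
Step 1: cheapest edge leaving the tree is n3-n7 (8); add n3.
Step 2: cheapest edge leaving the tree is n1-n3 (6); add n1.
Step 3: cheapest edge leaving the tree is n1-n8 (13); add n8.
Step 4: cheapest edge leaving the tree is n8-n9 (11); add n9.
Step 5: cheapest edge leaving the tree is n1-n4 (16); add n4.
Step 6: cheapest edge leaving the tree is n1-n5 (16); add n5.
Step 7: cheapest edge leaving the tree is n3-n6 (16); add n6.
Step 8: cheapest edge leaving the tree is n2-n6 (5); add n2.
Vertex order: n7, n3, n1, n8, n9, n4, n5, n6, n2. The 7th vertex is n5.

n5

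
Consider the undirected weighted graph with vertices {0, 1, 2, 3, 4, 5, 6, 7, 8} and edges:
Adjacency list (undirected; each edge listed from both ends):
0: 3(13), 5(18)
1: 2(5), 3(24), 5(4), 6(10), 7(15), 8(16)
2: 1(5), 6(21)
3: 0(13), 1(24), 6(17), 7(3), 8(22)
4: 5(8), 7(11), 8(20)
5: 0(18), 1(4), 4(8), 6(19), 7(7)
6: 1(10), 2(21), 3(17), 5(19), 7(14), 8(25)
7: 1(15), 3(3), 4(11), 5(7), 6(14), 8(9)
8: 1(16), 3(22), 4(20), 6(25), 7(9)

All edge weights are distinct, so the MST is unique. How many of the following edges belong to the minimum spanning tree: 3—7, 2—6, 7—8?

2

Kruskal: consider edges lightest-first.
3—7 (3): add — endpoints in different components.
1—5 (4): add — endpoints in different components.
1—2 (5): add — endpoints in different components.
5—7 (7): add — endpoints in different components.
4—5 (8): add — endpoints in different components.
7—8 (9): add — endpoints in different components.
1—6 (10): add — endpoints in different components.
4—7 (11): skip — 4 and 7 already connected.
0—3 (13): add — endpoints in different components.
MST edge set: {3—7, 1—5, 1—2, 5—7, 4—5, 7—8, 1—6, 0—3}.
Of the listed edges, {3—7, 7—8} are in the MST → 2.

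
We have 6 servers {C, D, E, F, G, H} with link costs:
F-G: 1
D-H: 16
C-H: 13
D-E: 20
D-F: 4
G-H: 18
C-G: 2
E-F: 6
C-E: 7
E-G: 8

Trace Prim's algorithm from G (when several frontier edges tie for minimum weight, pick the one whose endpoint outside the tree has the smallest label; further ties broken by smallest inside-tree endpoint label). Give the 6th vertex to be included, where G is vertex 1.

H

Prim, starting at G.
Step 1: cheapest edge leaving the tree is F-G (1); add F.
Step 2: cheapest edge leaving the tree is C-G (2); add C.
Step 3: cheapest edge leaving the tree is D-F (4); add D.
Step 4: cheapest edge leaving the tree is E-F (6); add E.
Step 5: cheapest edge leaving the tree is C-H (13); add H.
Vertex order: G, F, C, D, E, H. The 6th vertex is H.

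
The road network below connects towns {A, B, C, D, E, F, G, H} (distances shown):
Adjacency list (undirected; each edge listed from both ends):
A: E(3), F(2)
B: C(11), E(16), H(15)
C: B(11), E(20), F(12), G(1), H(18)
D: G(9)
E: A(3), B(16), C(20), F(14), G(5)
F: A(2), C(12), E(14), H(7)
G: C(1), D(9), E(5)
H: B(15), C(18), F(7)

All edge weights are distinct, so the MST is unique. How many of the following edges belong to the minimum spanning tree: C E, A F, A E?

2

Kruskal: consider edges lightest-first.
C G (1): add — endpoints in different components.
A F (2): add — endpoints in different components.
A E (3): add — endpoints in different components.
E G (5): add — endpoints in different components.
F H (7): add — endpoints in different components.
D G (9): add — endpoints in different components.
B C (11): add — endpoints in different components.
MST edge set: {C G, A F, A E, E G, F H, D G, B C}.
Of the listed edges, {A F, A E} are in the MST → 2.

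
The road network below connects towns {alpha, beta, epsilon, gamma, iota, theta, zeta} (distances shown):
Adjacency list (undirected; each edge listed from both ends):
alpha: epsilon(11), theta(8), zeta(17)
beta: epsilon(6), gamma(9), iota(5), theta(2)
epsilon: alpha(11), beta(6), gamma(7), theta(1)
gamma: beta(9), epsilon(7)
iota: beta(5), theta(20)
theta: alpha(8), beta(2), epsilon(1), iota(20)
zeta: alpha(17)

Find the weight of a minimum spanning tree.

40

Prim's algorithm from theta:
Step 1: frontier [epsilon-theta 1, beta-theta 2, alpha-theta 8, iota-theta 20] → take epsilon-theta (1); add epsilon.
Step 2: frontier [beta-epsilon 6, epsilon-gamma 7, alpha-epsilon 11, beta-theta 2, alpha-theta 8, iota-theta 20] → take beta-theta (2); add beta.
Step 3: frontier [beta-iota 5, beta-gamma 9, epsilon-gamma 7, alpha-epsilon 11, alpha-theta 8, iota-theta 20] → take beta-iota (5); add iota.
Step 4: frontier [beta-gamma 9, epsilon-gamma 7, alpha-epsilon 11, alpha-theta 8] → take epsilon-gamma (7); add gamma.
Step 5: frontier [alpha-epsilon 11, alpha-theta 8] → take alpha-theta (8); add alpha.
Step 6: frontier [alpha-zeta 17] → take alpha-zeta (17); add zeta.
MST edges: epsilon-theta, beta-theta, beta-iota, epsilon-gamma, alpha-theta, alpha-zeta; total weight 1+2+5+7+8+17 = 40.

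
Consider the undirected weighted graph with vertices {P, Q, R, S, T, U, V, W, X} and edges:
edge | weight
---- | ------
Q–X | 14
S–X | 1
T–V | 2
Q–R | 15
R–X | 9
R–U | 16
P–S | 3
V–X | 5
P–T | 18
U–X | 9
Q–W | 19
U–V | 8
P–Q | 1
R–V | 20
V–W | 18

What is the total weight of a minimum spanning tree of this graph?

Grow the tree from Q using Prim:
Step 1: cheapest edge leaving the tree is P–Q (1); add P.
Step 2: cheapest edge leaving the tree is P–S (3); add S.
Step 3: cheapest edge leaving the tree is S–X (1); add X.
Step 4: cheapest edge leaving the tree is V–X (5); add V.
Step 5: cheapest edge leaving the tree is T–V (2); add T.
Step 6: cheapest edge leaving the tree is U–V (8); add U.
Step 7: cheapest edge leaving the tree is R–X (9); add R.
Step 8: cheapest edge leaving the tree is V–W (18); add W.
MST edges: P–Q, P–S, S–X, V–X, T–V, U–V, R–X, V–W; total weight 1+3+1+5+2+8+9+18 = 47.

47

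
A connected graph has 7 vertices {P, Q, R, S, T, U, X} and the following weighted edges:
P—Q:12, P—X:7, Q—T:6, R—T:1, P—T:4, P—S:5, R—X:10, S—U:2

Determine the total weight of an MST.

Grow the tree from X using Prim:
Step 1: frontier [P—X 7, R—X 10] → take P—X (7); add P.
Step 2: frontier [P—T 4, P—S 5, P—Q 12, R—X 10] → take P—T (4); add T.
Step 3: frontier [P—S 5, P—Q 12, R—T 1, Q—T 6, R—X 10] → take R—T (1); add R.
Step 4: frontier [P—S 5, P—Q 12, Q—T 6] → take P—S (5); add S.
Step 5: frontier [P—Q 12, S—U 2, Q—T 6] → take S—U (2); add U.
Step 6: frontier [P—Q 12, Q—T 6] → take Q—T (6); add Q.
MST edges: P—X, P—T, R—T, P—S, S—U, Q—T; total weight 7+4+1+5+2+6 = 25.

25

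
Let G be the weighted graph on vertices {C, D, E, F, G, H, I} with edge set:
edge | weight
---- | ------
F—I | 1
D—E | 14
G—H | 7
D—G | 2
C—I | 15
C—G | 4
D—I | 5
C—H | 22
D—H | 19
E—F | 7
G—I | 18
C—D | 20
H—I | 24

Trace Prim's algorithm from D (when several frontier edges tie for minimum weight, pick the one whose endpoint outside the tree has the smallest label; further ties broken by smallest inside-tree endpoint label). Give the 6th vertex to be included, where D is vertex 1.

Grow the tree from D using Prim:
Step 1: cheapest edge leaving the tree is D—G (2); add G.
Step 2: cheapest edge leaving the tree is C—G (4); add C.
Step 3: cheapest edge leaving the tree is D—I (5); add I.
Step 4: cheapest edge leaving the tree is F—I (1); add F.
Step 5: cheapest edge leaving the tree is E—F (7); add E.
Step 6: cheapest edge leaving the tree is G—H (7); add H.
Vertex order: D, G, C, I, F, E, H. The 6th vertex is E.

E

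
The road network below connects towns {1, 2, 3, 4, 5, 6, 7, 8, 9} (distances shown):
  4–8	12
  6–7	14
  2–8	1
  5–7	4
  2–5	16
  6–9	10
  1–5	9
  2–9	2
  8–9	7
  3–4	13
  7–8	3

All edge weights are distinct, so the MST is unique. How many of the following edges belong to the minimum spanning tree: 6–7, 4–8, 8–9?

1

Kruskal: consider edges lightest-first.
2–8 (1): add — endpoints in different components.
2–9 (2): add — endpoints in different components.
7–8 (3): add — endpoints in different components.
5–7 (4): add — endpoints in different components.
8–9 (7): skip — 8 and 9 already connected.
1–5 (9): add — endpoints in different components.
6–9 (10): add — endpoints in different components.
4–8 (12): add — endpoints in different components.
3–4 (13): add — endpoints in different components.
MST edge set: {2–8, 2–9, 7–8, 5–7, 1–5, 6–9, 4–8, 3–4}.
Of the listed edges, {4–8} are in the MST → 1.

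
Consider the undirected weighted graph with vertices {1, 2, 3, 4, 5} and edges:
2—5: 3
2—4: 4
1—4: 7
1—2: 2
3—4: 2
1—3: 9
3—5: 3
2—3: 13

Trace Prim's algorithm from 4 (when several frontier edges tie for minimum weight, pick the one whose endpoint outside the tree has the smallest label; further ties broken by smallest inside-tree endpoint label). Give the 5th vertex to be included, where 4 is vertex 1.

1

Grow the tree from 4 using Prim:
Step 1: cheapest edge leaving the tree is 3—4 (2); add 3.
Step 2: cheapest edge leaving the tree is 3—5 (3); add 5.
Step 3: cheapest edge leaving the tree is 2—5 (3); add 2.
Step 4: cheapest edge leaving the tree is 1—2 (2); add 1.
Vertex order: 4, 3, 5, 2, 1. The 5th vertex is 1.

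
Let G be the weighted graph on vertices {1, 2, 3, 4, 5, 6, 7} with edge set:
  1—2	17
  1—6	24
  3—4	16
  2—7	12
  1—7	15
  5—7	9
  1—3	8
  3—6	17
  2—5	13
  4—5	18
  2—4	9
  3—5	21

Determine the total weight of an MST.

70

Kruskal's algorithm — process edges by increasing weight (ties by edge label):
1—3 (8): add. Components now {1,3} {2} {4} {5} {6} {7}
2—4 (9): add. Components now {1,3} {2,4} {5} {6} {7}
5—7 (9): add. Components now {1,3} {2,4} {5,7} {6}
2—7 (12): add. Components now {1,3} {2,4,5,7} {6}
2—5 (13): skip — 2 and 5 already connected.
1—7 (15): add. Components now {1,2,3,4,5,7} {6}
3—4 (16): skip — 3 and 4 already connected.
1—2 (17): skip — 1 and 2 already connected.
3—6 (17): add. Components now {1,2,3,4,5,6,7}
MST edges: 1—3, 2—4, 5—7, 2—7, 1—7, 3—6; total weight 8+9+9+12+15+17 = 70.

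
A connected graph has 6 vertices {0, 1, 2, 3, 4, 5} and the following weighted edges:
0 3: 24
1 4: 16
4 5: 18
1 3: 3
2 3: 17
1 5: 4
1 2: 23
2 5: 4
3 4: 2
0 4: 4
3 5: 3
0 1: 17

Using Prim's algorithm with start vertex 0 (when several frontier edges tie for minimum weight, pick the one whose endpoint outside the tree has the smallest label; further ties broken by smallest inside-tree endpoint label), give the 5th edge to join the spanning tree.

2-5

Grow the tree from 0 using Prim:
Step 1: frontier [0 4 4, 0 1 17, 0 3 24] → take 0 4 (4); add 4.
Step 2: frontier [0 1 17, 0 3 24, 3 4 2, 1 4 16, 4 5 18] → take 3 4 (2); add 3.
Step 3: frontier [0 1 17, 1 3 3, 3 5 3, 2 3 17, 1 4 16, 4 5 18] → take 1 3 (3); add 1.
Step 4: frontier [1 5 4, 1 2 23, 3 5 3, 2 3 17, 4 5 18] → take 3 5 (3); add 5.
Step 5: frontier [1 2 23, 2 3 17, 2 5 4] → take 2 5 (4); add 2.
The 5th edge added is 2 5.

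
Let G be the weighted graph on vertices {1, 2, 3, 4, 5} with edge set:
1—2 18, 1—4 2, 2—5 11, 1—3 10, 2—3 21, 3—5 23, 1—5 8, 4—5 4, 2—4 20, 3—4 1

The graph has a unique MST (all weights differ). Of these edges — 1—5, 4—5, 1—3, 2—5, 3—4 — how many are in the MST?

3

Kruskal: consider edges lightest-first.
3—4 (1): add — endpoints in different components.
1—4 (2): add — endpoints in different components.
4—5 (4): add — endpoints in different components.
1—5 (8): skip — 1 and 5 already connected.
1—3 (10): skip — 1 and 3 already connected.
2—5 (11): add — endpoints in different components.
MST edge set: {3—4, 1—4, 4—5, 2—5}.
Of the listed edges, {4—5, 2—5, 3—4} are in the MST → 3.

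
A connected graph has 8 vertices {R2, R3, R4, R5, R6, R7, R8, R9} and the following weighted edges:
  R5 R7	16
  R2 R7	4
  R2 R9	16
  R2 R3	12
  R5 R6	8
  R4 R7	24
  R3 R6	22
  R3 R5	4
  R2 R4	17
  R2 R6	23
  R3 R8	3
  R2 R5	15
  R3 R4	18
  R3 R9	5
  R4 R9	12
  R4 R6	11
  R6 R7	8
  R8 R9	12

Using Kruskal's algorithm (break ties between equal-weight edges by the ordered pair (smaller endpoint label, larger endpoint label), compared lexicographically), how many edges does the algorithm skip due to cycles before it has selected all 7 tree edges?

Kruskal's algorithm — process edges by increasing weight (ties by edge label):
R3 R8 (3): add — endpoints in different components.
R2 R7 (4): add — endpoints in different components.
R3 R5 (4): add — endpoints in different components.
R3 R9 (5): add — endpoints in different components.
R5 R6 (8): add — endpoints in different components.
R6 R7 (8): add — endpoints in different components.
R4 R6 (11): add — endpoints in different components.
Edges rejected before the tree was complete: 0.

0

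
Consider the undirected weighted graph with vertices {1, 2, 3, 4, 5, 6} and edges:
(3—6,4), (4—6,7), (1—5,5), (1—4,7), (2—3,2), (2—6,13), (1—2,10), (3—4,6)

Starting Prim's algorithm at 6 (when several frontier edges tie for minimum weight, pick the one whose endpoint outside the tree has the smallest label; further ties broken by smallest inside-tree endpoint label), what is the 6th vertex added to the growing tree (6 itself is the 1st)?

5

Grow the tree from 6 using Prim:
Step 1: frontier [3—6 4, 4—6 7, 2—6 13] → take 3—6 (4); add 3.
Step 2: frontier [2—3 2, 3—4 6, 4—6 7, 2—6 13] → take 2—3 (2); add 2.
Step 3: frontier [1—2 10, 3—4 6, 4—6 7] → take 3—4 (6); add 4.
Step 4: frontier [1—2 10, 1—4 7] → take 1—4 (7); add 1.
Step 5: frontier [1—5 5] → take 1—5 (5); add 5.
Vertex order: 6, 3, 2, 4, 1, 5. The 6th vertex is 5.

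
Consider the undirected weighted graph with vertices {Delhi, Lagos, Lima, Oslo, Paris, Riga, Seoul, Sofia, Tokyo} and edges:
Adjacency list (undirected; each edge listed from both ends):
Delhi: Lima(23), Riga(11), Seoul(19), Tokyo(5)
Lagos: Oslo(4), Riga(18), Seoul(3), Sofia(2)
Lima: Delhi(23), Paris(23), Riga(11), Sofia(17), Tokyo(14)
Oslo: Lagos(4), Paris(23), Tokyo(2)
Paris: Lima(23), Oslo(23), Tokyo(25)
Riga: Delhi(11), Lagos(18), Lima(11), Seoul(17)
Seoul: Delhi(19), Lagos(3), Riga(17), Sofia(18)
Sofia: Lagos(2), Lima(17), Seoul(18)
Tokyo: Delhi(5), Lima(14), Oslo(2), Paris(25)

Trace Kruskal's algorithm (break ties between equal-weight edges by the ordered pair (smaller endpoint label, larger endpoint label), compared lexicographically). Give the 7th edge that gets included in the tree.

Lima-Riga

Kruskal's algorithm — process edges by increasing weight (ties by edge label):
Lagos Sofia (2): add — endpoints in different components.
Oslo Tokyo (2): add — endpoints in different components.
Lagos Seoul (3): add — endpoints in different components.
Lagos Oslo (4): add — endpoints in different components.
Delhi Tokyo (5): add — endpoints in different components.
Delhi Riga (11): add — endpoints in different components.
Lima Riga (11): add — endpoints in different components.
Lima Tokyo (14): skip — Lima and Tokyo already connected.
Lima Sofia (17): skip — Lima and Sofia already connected.
Riga Seoul (17): skip — Seoul and Riga already connected.
Lagos Riga (18): skip — Riga and Lagos already connected.
Seoul Sofia (18): skip — Seoul and Sofia already connected.
Delhi Seoul (19): skip — Delhi and Seoul already connected.
Delhi Lima (23): skip — Delhi and Lima already connected.
Lima Paris (23): add — endpoints in different components.
The 7th edge added is Lima Riga.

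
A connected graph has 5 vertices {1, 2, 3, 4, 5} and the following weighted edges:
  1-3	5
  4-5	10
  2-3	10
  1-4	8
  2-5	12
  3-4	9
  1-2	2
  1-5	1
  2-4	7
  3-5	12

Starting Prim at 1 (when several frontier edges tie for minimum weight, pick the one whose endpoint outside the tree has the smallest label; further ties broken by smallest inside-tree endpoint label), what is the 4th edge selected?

2-4

Prim's algorithm from 1:
Step 1: frontier [1-5 1, 1-2 2, 1-3 5, 1-4 8] → take 1-5 (1); add 5.
Step 2: frontier [1-2 2, 1-3 5, 1-4 8, 4-5 10, 2-5 12, 3-5 12] → take 1-2 (2); add 2.
Step 3: frontier [1-3 5, 1-4 8, 2-4 7, 2-3 10, 4-5 10, 3-5 12] → take 1-3 (5); add 3.
Step 4: frontier [1-4 8, 2-4 7, 3-4 9, 4-5 10] → take 2-4 (7); add 4.
The 4th edge added is 2-4.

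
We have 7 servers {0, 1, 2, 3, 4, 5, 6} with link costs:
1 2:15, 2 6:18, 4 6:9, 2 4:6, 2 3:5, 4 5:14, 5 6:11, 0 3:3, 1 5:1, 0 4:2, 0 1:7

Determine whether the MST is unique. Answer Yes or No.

Yes

Sort edges by weight, then run Kruskal:
1 5 (1): add — endpoints in different components.
0 4 (2): add — endpoints in different components.
0 3 (3): add — endpoints in different components.
2 3 (5): add — endpoints in different components.
2 4 (6): skip — 2 and 4 already connected.
0 1 (7): add — endpoints in different components.
4 6 (9): add — endpoints in different components.
Every non-tree edge has weight strictly greater than the heaviest edge on the tree path between its endpoints, so the MST is unique.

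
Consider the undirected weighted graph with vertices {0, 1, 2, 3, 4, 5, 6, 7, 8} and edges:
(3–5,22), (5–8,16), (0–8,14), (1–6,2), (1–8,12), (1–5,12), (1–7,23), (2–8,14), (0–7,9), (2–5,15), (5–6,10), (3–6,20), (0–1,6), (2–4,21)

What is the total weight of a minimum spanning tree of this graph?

Kruskal: consider edges lightest-first.
1–6 (2): add — endpoints in different components.
0–1 (6): add — endpoints in different components.
0–7 (9): add — endpoints in different components.
5–6 (10): add — endpoints in different components.
1–5 (12): skip — 1 and 5 already connected.
1–8 (12): add — endpoints in different components.
0–8 (14): skip — 0 and 8 already connected.
2–8 (14): add — endpoints in different components.
2–5 (15): skip — 2 and 5 already connected.
5–8 (16): skip — 5 and 8 already connected.
3–6 (20): add — endpoints in different components.
2–4 (21): add — endpoints in different components.
MST edges: 1–6, 0–1, 0–7, 5–6, 1–8, 2–8, 3–6, 2–4; total weight 2+6+9+10+12+14+20+21 = 94.

94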